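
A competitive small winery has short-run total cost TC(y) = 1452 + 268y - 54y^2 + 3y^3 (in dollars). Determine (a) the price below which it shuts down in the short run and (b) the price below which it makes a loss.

Shutdown price = $25; break-even price = $169

Shutdown price = min AVC. AVC = 268 - 54y + 3y^2, with vertex at y = 9 and minimum $25.
ATC = 1452/y + 268 - 54y + 3y^2. Setting dATC/dy = −1452/y^2 − 54 + 6y = 0 gives y = 11 (since 6·11^3 − 54·11^2 = 1452).
min ATC = 1452/11 + 268 − 54·11 + 3·11^2 = $169. That is the break-even price.
For $25 ≤ P < $169 the firm produces at a loss; below $25 it shuts down.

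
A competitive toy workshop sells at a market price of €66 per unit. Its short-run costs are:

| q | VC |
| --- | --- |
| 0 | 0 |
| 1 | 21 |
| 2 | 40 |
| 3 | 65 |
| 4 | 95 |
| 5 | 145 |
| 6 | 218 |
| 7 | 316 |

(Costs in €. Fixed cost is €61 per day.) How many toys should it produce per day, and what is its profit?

Profit at each row (π = 66q − TC): q=0: -61; q=1: -16; q=2: 31; q=3: 72; q=4: 108; q=5: 124; q=6: 117; q=7: 85.
Profit is maximized at q = 5. AVC there is 145/5 = €29 ≤ P, so producing beats shutting down (which would give -€61).

q = 5; profit = €124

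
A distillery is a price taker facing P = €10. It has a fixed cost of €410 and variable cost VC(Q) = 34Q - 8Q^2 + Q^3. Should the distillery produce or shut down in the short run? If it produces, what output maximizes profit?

From TC, MC = TC'(Q) = 34 - 16Q + 3Q^2 and AVC = VC/Q = 34 - 8Q + Q^2.
The AVC parabola has its vertex at Q = 8/2 = 4, where AVC = 34 - 8·4 + 4^2 = €18.
With P < min AVC (€10 < €18), every unit sold adds to the loss.
The firm minimizes its loss by shutting down and losing only its fixed cost of €410.

Shut down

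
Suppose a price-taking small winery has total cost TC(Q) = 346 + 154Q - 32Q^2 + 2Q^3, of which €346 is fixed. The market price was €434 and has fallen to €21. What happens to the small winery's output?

AVC = 154 - 32Q + 2Q^2, minimized at Q = 8 where min AVC = €26. MC = 154 - 64Q + 6Q^2.
At P = €434 ≥ min AVC, set P = MC on the rising branch: Q = 14.
At P = €21 < min AVC = €26, price no longer covers variable cost at any output, so the firm shuts down: Q = 0.

Output falls from 14 to 0 (the firm shuts down)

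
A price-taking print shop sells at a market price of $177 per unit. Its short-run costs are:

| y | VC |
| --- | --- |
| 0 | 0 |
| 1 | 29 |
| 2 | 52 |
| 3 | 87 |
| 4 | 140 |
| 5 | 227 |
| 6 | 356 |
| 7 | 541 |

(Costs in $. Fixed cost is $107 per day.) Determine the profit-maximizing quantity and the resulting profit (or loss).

y = 6; profit = $599

Profit at each row (π = 177y − TC): y=0: -107; y=1: 41; y=2: 195; y=3: 337; y=4: 461; y=5: 551; y=6: 599; y=7: 591.
Profit is maximized at y = 6. AVC there is 356/6 = $59.33 ≤ P, so producing beats shutting down (which would give -$107).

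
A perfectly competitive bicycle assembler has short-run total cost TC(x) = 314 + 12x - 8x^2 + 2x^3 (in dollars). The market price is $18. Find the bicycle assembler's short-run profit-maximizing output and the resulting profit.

AVC = 12 - 8x + 2x^2 has its minimum $4 at x = 2; price $18 clears that bar, so the firm operates.
MC = 12 - 16x + 6x^2. Setting P = MC and taking the root on the rising branch gives x* = 3.
TR = 18·3 = 54. TC = 314 + 18 = 332. Profit = 54 − 332 = -$278.
Shutting down would mean losing the fixed cost of $314, so operating at a loss of $278 is better by $36.

Profit = -$278 at x = 3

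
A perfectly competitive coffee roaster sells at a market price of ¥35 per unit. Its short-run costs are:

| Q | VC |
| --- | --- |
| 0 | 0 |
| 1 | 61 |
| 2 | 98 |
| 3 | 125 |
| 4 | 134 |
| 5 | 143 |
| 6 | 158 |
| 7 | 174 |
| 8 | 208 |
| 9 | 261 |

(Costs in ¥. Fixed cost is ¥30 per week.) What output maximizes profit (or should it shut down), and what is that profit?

Profit at each row (π = 35Q − TC): Q=0: -30; Q=1: -56; Q=2: -58; Q=3: -50; Q=4: -24; Q=5: 2; Q=6: 22; Q=7: 41; Q=8: 42; Q=9: 24.
Profit is maximized at Q = 8. AVC there is 208/8 = ¥26 ≤ P, so producing beats shutting down (which would give -¥30).

Q = 8; profit = ¥42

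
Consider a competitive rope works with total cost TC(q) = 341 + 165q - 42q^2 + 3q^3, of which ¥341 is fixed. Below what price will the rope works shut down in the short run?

¥18 per unit

Short-run supply begins at min AVC. From VC = 165q - 42q^2 + 3q^3, AVC = 165 - 42q + 3q^2.
At the minimum of AVC, MC = AVC. MC = 165 - 84q + 9q^2; setting MC = AVC gives 6q^2 - 42q = 0, so q = 7. min AVC = 18.
So the shutdown price is ¥18.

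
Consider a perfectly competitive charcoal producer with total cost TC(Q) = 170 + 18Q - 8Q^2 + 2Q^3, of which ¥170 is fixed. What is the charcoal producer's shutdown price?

The firm shuts down when price falls below the minimum of average variable cost. AVC = VC/Q = 18 - 8Q + 2Q^2.
dAVC/dQ = -8 + 4Q = 0 gives Q = 2. min AVC = 18 - 8·2 + 2·2^2 = 10.
The firm shuts down for any P below ¥10.

¥10 per unit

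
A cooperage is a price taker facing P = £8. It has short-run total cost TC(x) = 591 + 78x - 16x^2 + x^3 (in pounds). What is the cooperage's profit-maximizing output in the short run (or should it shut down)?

Shut down

Strip out fixed cost: VC = 78x - 16x^2 + x^3. Then AVC = 78 - 16x + x^2 and MC = 78 - 32x + 3x^2.
AVC hits its minimum where MC = AVC, at x = 8, giving min AVC = 78 - 16·8 + 8^2 = £14.
Since P = £8 < min AVC = £14, price fails to cover variable cost at any output.
Best response: produce nothing and absorb the £591 fixed cost.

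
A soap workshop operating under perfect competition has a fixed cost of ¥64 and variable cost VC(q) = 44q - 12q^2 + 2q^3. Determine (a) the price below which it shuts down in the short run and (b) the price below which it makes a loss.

Shutdown price = ¥26; break-even price = ¥44

AVC = 44 - 12q + 2q^2; minimized at q = 3, giving min AVC = ¥26. That is the shutdown price.
ATC = 64/q + 44 - 12q + 2q^2. Setting dATC/dq = −64/q^2 − 12 + 4q = 0 gives q = 4 (since 4·4^3 − 12·4^2 = 64).
min ATC = 64/4 + 44 − 12·4 + 2·4^2 = ¥44. That is the break-even price.
For ¥26 ≤ P < ¥44 the firm produces at a loss; below ¥26 it shuts down.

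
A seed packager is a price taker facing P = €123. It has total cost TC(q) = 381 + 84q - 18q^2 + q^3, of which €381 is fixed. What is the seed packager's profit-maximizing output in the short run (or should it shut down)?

Produce at q = 13

Variable cost is VC = 84q - 18q^2 + q^3, so AVC = VC/q = 84 - 18q + q^2 and MC = dTC/dq = 84 - 36q + 3q^2.
The AVC parabola has its vertex at q = 18/2 = 9, where AVC = 84 - 18·9 + 9^2 = €3.
P = €123 exceeds min AVC = €3, so the firm stays open.
Solving P = MC: -39 - 36q + 3q^2 = 0 ⇒ q = -1 or 13. On the upward-sloping branch, q* = 13.
Check: AVC at q = 13 is €19 ≤ P, so revenue covers variable cost.
Profit = P·q − TC = 123·13 − 628 = €971.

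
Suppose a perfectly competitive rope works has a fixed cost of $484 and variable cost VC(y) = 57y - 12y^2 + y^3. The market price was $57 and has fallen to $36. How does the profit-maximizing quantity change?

MC = 57 - 24y + 3y^2; the shutdown threshold is min AVC = $21 (at y = 6).
At P = $57 ≥ min AVC, set P = MC on the rising branch: y = 8.
At P = $36 ≥ min AVC, set P = MC: y = 7. The firm stays open but cuts output.

Output falls from 8 to 7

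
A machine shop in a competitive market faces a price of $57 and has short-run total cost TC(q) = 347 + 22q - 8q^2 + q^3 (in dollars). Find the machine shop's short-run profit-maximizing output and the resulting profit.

Profit = -$53 at q = 7

AVC = 22 - 8q + q^2 has its minimum $6 at q = 4; price $57 clears that bar, so the firm operates.
MC = 22 - 16q + 3q^2. Setting P = MC and taking the root on the rising branch gives q* = 7.
TR = 57·7 = 399. TC = 347 + 105 = 452. Profit = 399 − 452 = -$53.
By producing, the firm covers all variable cost plus $294 of fixed cost; shutting down would lose the full $347.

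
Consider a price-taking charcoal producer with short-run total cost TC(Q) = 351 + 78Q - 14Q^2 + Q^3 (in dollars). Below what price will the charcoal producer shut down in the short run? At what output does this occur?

$29 per unit, at Q = 7

Short-run supply begins at min AVC. From VC = 78Q - 14Q^2 + Q^3, AVC = 78 - 14Q + Q^2.
At the minimum of AVC, MC = AVC. MC = 78 - 28Q + 3Q^2; setting MC = AVC gives 2Q^2 - 14Q = 0, so Q = 7. min AVC = 29.
For P < $29 the firm produces nothing.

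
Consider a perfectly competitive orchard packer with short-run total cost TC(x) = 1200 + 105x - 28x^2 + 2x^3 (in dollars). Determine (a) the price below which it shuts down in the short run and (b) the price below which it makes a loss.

Shutdown price = $7; break-even price = $145

AVC = 105 - 28x + 2x^2; minimized at x = 7, giving min AVC = $7. That is the shutdown price.
ATC = 1200/x + 105 - 28x + 2x^2. Setting dATC/dx = −1200/x^2 − 28 + 4x = 0 gives x = 10 (since 4·10^3 − 28·10^2 = 1200).
min ATC = 1200/10 + 105 − 28·10 + 2·10^2 = $145. That is the break-even price.
Between these two prices the firm operates at a loss; above $145 it earns a profit.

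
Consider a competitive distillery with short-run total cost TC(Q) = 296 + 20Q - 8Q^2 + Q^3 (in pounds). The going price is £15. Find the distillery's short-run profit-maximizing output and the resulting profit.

AVC = 20 - 8Q + Q^2 has its minimum £4 at Q = 4; price £15 clears that bar, so the firm operates.
With MC = 20 - 16Q + 3Q^2, P = MC on the upward-sloping part at Q* = 5.
TR = 15·5 = 75. TC = 296 + 25 = 321. Profit = 75 − 321 = -£246.
By producing, the firm covers all variable cost plus £50 of fixed cost; shutting down would lose the full £296.

Profit = -£246 at Q = 5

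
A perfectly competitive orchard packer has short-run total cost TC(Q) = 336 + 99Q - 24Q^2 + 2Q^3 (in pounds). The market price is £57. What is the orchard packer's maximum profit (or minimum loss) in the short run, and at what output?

AVC = 99 - 24Q + 2Q^2 has its minimum £27 at Q = 6; price £57 clears that bar, so the firm operates.
With MC = 99 - 48Q + 6Q^2, P = MC on the upward-sloping part at Q* = 7.
TR = 57·7 = 399. TC = 336 + 203 = 539. Profit = 399 − 539 = -£140.
By producing, the firm covers all variable cost plus £196 of fixed cost; shutting down would lose the full £336.

Profit = -£140 at Q = 7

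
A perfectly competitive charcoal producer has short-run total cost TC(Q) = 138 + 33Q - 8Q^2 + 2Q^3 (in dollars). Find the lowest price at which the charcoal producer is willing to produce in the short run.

The shutdown price is the minimum of AVC. VC = 33Q - 8Q^2 + 2Q^3, so AVC = 33 - 8Q + 2Q^2.
At the minimum of AVC, MC = AVC. MC = 33 - 16Q + 6Q^2; setting MC = AVC gives 4Q^2 - 8Q = 0, so Q = 2. min AVC = 25.
So the shutdown price is $25.

$25 per unit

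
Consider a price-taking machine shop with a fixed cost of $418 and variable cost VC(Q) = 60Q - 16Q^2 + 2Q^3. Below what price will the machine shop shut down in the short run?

$28 per unit

The firm shuts down when price falls below the minimum of average variable cost. AVC = VC/Q = 60 - 16Q + 2Q^2.
At the minimum of AVC, MC = AVC. MC = 60 - 32Q + 6Q^2; setting MC = AVC gives 4Q^2 - 16Q = 0, so Q = 4. min AVC = 28.
For P < $28 the firm produces nothing.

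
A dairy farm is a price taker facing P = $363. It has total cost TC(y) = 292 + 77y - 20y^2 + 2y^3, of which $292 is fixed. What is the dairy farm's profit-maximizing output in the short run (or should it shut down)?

Produce at y = 11

From TC, MC = TC'(y) = 77 - 40y + 6y^2 and AVC = VC/y = 77 - 20y + 2y^2.
AVC is minimized where dAVC/dy = -20 + 4y = 0, at y = 5; min AVC = 77 - 20·5 + 2·5^2 = $27.
Since P = $363 ≥ min AVC = $27, price covers variable cost and the firm should produce.
Set P = MC: 363 = 77 - 40y + 6y^2 → -286 - 40y + 6y^2 = 0. The roots are y = -13/3 and y = 11; the profit-maximizing output is on the rising part of MC, so y* = 11.
Check: AVC at y = 11 is $99 ≤ P, so revenue covers variable cost.
Profit = P·y − TC = 363·11 − 1381 = $2612.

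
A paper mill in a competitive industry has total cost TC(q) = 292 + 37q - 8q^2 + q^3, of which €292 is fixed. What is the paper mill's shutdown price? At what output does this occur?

€21 per unit, at q = 4

The shutdown price is the minimum of AVC. VC = 37q - 8q^2 + q^3, so AVC = 37 - 8q + q^2.
dAVC/dq = -8 + 2q = 0 gives q = 4. min AVC = 37 - 8·4 + 4^2 = 21.
So the shutdown price is €21.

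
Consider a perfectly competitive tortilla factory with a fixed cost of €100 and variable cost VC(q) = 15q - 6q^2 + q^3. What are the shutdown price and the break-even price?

Shutdown price = €6; break-even price = €30

Shutdown price = min AVC. AVC = 15 - 6q + q^2, with vertex at q = 3 and minimum €6.
ATC = 100/q + 15 - 6q + q^2. Setting dATC/dq = −100/q^2 − 6 + 2q = 0 gives q = 5 (since 2·5^3 − 6·5^2 = 100).
min ATC = 100/5 + 15 − 6·5 + 5^2 = €30. That is the break-even price.
For €6 ≤ P < €30 the firm produces at a loss; below €6 it shuts down.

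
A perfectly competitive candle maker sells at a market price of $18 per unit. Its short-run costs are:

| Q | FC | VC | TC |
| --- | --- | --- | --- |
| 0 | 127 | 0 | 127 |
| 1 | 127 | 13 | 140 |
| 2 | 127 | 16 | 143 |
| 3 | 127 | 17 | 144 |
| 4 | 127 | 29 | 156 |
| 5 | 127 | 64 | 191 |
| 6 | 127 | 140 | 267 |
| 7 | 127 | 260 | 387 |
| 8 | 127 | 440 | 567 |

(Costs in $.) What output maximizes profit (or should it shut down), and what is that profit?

Compute π = P·Q − TC at each output: Q=0: -127; Q=1: -122; Q=2: -107; Q=3: -90; Q=4: -84; Q=5: -101; Q=6: -159; Q=7: -261; Q=8: -423.
Profit is maximized at Q = 4. AVC there is 29/4 = $7.25 ≤ P, so producing beats shutting down (which would give -$127).

Q = 4; profit = -$84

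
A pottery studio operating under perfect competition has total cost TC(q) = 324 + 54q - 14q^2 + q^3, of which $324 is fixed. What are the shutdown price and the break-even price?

Shutdown price = $5; break-even price = $45

Shutdown price = min AVC. AVC = 54 - 14q + q^2, with vertex at q = 7 and minimum $5.
ATC = 324/q + 54 - 14q + q^2. Setting dATC/dq = −324/q^2 − 14 + 2q = 0 gives q = 9 (since 2·9^3 − 14·9^2 = 324).
min ATC = 324/9 + 54 − 14·9 + 9^2 = $45. That is the break-even price.
For $5 ≤ P < $45 the firm produces at a loss; below $5 it shuts down.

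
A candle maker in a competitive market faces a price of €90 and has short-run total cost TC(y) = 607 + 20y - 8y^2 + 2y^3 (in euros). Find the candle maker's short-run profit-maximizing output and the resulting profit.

Profit = -€307 at y = 5

AVC = 20 - 8y + 2y^2; min AVC = €12 at y = 2. Since P = €90 ≥ min AVC, the firm produces.
MC = 20 - 16y + 6y^2. Setting P = MC and taking the root on the rising branch gives y* = 5.
TR = 90·5 = 450. TC = 607 + 150 = 757. Profit = 450 − 757 = -€307.
Shutting down would mean losing the fixed cost of €607, so operating at a loss of €307 is better by €300.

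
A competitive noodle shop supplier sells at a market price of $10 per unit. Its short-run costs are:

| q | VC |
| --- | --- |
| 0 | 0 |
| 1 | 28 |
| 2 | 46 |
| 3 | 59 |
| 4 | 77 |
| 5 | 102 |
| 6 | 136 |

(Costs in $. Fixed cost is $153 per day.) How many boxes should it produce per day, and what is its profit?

Compute π = P·q − TC at each output: q=0: -153; q=1: -171; q=2: -179; q=3: -182; q=4: -190; q=5: -205; q=6: -229.
Profit is highest at q = 0. Equivalently, the lowest AVC in the table is 77/4 ≈ $19.25 at q = 4, and P = $10 falls below it — price never covers variable cost, so the firm shuts down and loses only its fixed cost.

q = 0 (shut down); profit = -$153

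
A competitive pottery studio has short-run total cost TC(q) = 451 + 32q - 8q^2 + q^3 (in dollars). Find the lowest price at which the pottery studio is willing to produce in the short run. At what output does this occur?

Short-run supply begins at min AVC. From VC = 32q - 8q^2 + q^3, AVC = 32 - 8q + q^2.
At the minimum of AVC, MC = AVC. MC = 32 - 16q + 3q^2; setting MC = AVC gives 2q^2 - 8q = 0, so q = 4. min AVC = 16.
The firm shuts down for any P below $16.

$16 per unit, at q = 4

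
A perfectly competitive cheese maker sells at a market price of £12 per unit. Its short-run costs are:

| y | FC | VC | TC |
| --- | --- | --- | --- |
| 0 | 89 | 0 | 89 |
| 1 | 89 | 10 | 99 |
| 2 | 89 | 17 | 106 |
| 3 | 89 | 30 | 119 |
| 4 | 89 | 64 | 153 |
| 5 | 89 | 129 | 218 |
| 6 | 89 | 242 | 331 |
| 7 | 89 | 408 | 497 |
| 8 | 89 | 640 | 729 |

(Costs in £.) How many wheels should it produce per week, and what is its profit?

Compute π = P·y − TC at each output: y=0: -89; y=1: -87; y=2: -82; y=3: -83; y=4: -105; y=5: -158; y=6: -259; y=7: -413; y=8: -633.
Profit is maximized at y = 2. AVC there is 17/2 = £8.50 ≤ P, so producing beats shutting down (which would give -£89).

y = 2; profit = -£82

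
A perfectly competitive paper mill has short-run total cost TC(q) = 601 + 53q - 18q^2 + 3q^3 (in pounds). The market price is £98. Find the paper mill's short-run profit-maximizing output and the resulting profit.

AVC = 53 - 18q + 3q^2; min AVC = £26 at q = 3. Since P = £98 ≥ min AVC, the firm produces.
With MC = 53 - 36q + 9q^2, P = MC on the upward-sloping part at q* = 5.
TR = 98·5 = 490. TC = 601 + 190 = 791. Profit = 490 − 791 = -£301.
By producing, the firm covers all variable cost plus £300 of fixed cost; shutting down would lose the full £601.

Profit = -£301 at q = 5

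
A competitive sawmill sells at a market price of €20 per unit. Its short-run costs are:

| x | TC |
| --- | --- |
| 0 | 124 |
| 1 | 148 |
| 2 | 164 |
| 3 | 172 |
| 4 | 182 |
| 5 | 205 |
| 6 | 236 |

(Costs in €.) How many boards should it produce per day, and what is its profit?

x = 4; profit = -€102

Tabulate TR − TC: x=0: -124; x=1: -128; x=2: -124; x=3: -112; x=4: -102; x=5: -105; x=6: -116.
Profit is maximized at x = 4. AVC there is 58/4 = €14.50 ≤ P, so producing beats shutting down (which would give -€124).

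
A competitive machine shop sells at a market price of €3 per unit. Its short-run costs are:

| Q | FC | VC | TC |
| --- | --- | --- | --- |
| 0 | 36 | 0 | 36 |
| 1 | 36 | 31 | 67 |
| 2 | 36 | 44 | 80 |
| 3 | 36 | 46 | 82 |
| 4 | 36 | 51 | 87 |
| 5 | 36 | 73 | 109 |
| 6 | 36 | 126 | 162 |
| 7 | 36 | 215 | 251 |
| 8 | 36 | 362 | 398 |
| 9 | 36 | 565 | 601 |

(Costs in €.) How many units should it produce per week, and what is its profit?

Profit at each row (π = 3Q − TC): Q=0: -36; Q=1: -64; Q=2: -74; Q=3: -73; Q=4: -75; Q=5: -94; Q=6: -144; Q=7: -230; Q=8: -374; Q=9: -574.
Profit is highest at Q = 0. Equivalently, the lowest AVC in the table is 51/4 ≈ €12.75 at Q = 4, and P = €3 falls below it — price never covers variable cost, so the firm shuts down and loses only its fixed cost.

Q = 0 (shut down); profit = -€36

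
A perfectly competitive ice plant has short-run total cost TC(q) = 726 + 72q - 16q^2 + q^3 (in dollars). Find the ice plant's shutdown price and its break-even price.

Shutdown price = $8; break-even price = $83

AVC = 72 - 16q + q^2; minimized at q = 8, giving min AVC = $8. That is the shutdown price.
ATC = 726/q + 72 - 16q + q^2. Setting dATC/dq = −726/q^2 − 16 + 2q = 0 gives q = 11 (since 2·11^3 − 16·11^2 = 726).
min ATC = 726/11 + 72 − 16·11 + 11^2 = $83. That is the break-even price.
For $8 ≤ P < $83 the firm produces at a loss; below $8 it shuts down.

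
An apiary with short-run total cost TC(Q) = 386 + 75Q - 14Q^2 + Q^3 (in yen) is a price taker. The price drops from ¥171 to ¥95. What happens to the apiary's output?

Output falls from 12 to 10

AVC = 75 - 14Q + Q^2, minimized at Q = 7 where min AVC = ¥26. MC = 75 - 28Q + 3Q^2.
At P = ¥171 ≥ min AVC, set P = MC on the rising branch: Q = 12.
At P = ¥95 ≥ min AVC, set P = MC: Q = 10. The firm stays open but cuts output.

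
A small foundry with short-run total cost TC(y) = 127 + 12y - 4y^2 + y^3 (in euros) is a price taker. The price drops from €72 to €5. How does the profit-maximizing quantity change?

MC = 12 - 8y + 3y^2; the shutdown threshold is min AVC = €8 (at y = 2).
With P = €72 above the shutdown price, P = MC gives y = 6.
At P = €5 < min AVC = €8, price no longer covers variable cost at any output, so the firm shuts down: y = 0.

Output falls from 6 to 0 (the firm shuts down)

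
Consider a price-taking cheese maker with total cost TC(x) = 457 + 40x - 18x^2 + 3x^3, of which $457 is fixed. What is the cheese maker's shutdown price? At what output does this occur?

$13 per unit, at x = 3

The firm shuts down when price falls below the minimum of average variable cost. AVC = VC/x = 40 - 18x + 3x^2.
At the minimum of AVC, MC = AVC. MC = 40 - 36x + 9x^2; setting MC = AVC gives 6x^2 - 18x = 0, so x = 3. min AVC = 13.
The firm shuts down for any P below $13.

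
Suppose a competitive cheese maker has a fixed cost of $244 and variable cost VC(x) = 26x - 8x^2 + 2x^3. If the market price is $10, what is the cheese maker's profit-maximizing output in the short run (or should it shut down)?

Shut down

From TC, MC = TC'(x) = 26 - 16x + 6x^2 and AVC = VC/x = 26 - 8x + 2x^2.
The AVC parabola has its vertex at x = 8/4 = 2, where AVC = 26 - 8·2 + 2·2^2 = $18.
With P < min AVC ($10 < $18), every unit sold adds to the loss.
The firm minimizes its loss by shutting down and losing only its fixed cost of $244.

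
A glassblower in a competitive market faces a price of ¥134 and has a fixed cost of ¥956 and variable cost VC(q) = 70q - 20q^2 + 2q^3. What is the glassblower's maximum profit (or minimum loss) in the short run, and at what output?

Profit = -¥188 at q = 8

AVC = 70 - 20q + 2q^2; min AVC = ¥20 at q = 5. Since P = ¥134 ≥ min AVC, the firm produces.
MC = 70 - 40q + 6q^2. Setting P = MC and taking the root on the rising branch gives q* = 8.
TR = 134·8 = 1072. TC = 956 + 304 = 1260. Profit = 1072 − 1260 = -¥188.
That loss of ¥188 beats the ¥956 the firm would lose by shutting down; producing recovers ¥768 of fixed cost.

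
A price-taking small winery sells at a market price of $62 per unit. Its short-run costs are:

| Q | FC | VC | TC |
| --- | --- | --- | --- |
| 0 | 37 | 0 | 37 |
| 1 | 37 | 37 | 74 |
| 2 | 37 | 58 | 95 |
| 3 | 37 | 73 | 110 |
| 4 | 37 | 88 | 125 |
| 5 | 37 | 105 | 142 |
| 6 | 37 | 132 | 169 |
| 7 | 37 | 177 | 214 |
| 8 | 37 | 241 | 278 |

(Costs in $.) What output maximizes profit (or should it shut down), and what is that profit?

Tabulate TR − TC: Q=0: -37; Q=1: -12; Q=2: 29; Q=3: 76; Q=4: 123; Q=5: 168; Q=6: 203; Q=7: 220; Q=8: 218.
Profit is maximized at Q = 7. AVC there is 177/7 = $25.29 ≤ P, so producing beats shutting down (which would give -$37).

Q = 7; profit = $220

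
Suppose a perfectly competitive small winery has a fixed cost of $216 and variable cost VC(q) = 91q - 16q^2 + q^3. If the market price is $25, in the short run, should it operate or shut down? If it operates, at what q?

Shut down

Strip out fixed cost: VC = 91q - 16q^2 + q^3. Then AVC = 91 - 16q + q^2 and MC = 91 - 32q + 3q^2.
AVC is minimized where dAVC/dq = -16 + 2q = 0, at q = 8; min AVC = 91 - 16·8 + 8^2 = $27.
Since P = $25 < min AVC = $27, price fails to cover variable cost at any output.
Best response: produce nothing and absorb the $216 fixed cost.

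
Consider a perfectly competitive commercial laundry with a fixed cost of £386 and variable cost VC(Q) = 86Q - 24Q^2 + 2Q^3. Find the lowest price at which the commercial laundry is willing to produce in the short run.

The firm shuts down when price falls below the minimum of average variable cost. AVC = VC/Q = 86 - 24Q + 2Q^2.
At the minimum of AVC, MC = AVC. MC = 86 - 48Q + 6Q^2; setting MC = AVC gives 4Q^2 - 24Q = 0, so Q = 6. min AVC = 14.
So the shutdown price is £14.

£14 per unit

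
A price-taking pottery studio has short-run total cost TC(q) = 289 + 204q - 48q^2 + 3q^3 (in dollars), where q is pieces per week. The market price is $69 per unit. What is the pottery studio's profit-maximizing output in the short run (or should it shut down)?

Variable cost is VC = 204q - 48q^2 + 3q^3, so AVC = VC/q = 204 - 48q + 3q^2 and MC = dTC/dq = 204 - 96q + 9q^2.
The AVC parabola has its vertex at q = 48/6 = 8, where AVC = 204 - 48·8 + 3·8^2 = $12.
Because $69 ≥ $12, revenue can cover variable cost; the firm operates.
Set P = MC: 69 = 204 - 96q + 9q^2 → 135 - 96q + 9q^2 = 0. The roots are q = 5/3 and q = 9; the profit-maximizing output is on the rising part of MC, so q* = 9.
Check: AVC at q = 9 is $15 ≤ P, so revenue covers variable cost.
Profit = P·q − TC = 69·9 − 424 = $197.

Produce at q = 9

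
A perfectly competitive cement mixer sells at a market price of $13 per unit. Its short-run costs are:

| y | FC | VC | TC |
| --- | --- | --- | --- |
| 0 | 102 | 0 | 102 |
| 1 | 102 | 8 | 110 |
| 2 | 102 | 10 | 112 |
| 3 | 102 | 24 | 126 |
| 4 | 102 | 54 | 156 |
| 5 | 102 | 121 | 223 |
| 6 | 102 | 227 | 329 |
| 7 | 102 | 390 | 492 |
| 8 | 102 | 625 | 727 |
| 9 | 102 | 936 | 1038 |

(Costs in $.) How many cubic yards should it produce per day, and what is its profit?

y = 2; profit = -$86

Tabulate TR − TC: y=0: -102; y=1: -97; y=2: -86; y=3: -87; y=4: -104; y=5: -158; y=6: -251; y=7: -401; y=8: -623; y=9: -921.
Profit is maximized at y = 2. AVC there is 10/2 = $5 ≤ P, so producing beats shutting down (which would give -$102).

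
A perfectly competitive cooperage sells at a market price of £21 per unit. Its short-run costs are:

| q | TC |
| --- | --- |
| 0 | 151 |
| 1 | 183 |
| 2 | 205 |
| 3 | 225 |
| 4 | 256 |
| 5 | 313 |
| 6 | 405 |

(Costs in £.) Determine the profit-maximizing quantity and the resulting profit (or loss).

Tabulate TR − TC: q=0: -151; q=1: -162; q=2: -163; q=3: -162; q=4: -172; q=5: -208; q=6: -279.
Profit is highest at q = 0. Equivalently, the lowest AVC in the table is 74/3 ≈ £24.67 at q = 3, and P = £21 falls below it — price never covers variable cost, so the firm shuts down and loses only its fixed cost.

q = 0 (shut down); profit = -£151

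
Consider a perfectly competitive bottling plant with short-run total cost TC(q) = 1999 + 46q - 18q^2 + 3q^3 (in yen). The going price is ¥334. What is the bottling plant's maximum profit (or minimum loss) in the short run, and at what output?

AVC = 46 - 18q + 3q^2; min AVC = ¥19 at q = 3. Since P = ¥334 ≥ min AVC, the firm produces.
MC = 46 - 36q + 9q^2. Setting P = MC and taking the root on the rising branch gives q* = 8.
TR = 334·8 = 2672. TC = 1999 + 752 = 2751. Profit = 2672 − 2751 = -¥79.
Shutting down would mean losing the fixed cost of ¥1999, so operating at a loss of ¥79 is better by ¥1920.

Profit = -¥79 at q = 8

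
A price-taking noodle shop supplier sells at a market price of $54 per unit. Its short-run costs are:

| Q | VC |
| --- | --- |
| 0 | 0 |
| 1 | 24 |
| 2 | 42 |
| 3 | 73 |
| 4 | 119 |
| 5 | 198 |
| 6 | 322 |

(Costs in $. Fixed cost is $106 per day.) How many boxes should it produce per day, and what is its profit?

Compute π = P·Q − TC at each output: Q=0: -106; Q=1: -76; Q=2: -40; Q=3: -17; Q=4: -9; Q=5: -34; Q=6: -104.
Profit is maximized at Q = 4. AVC there is 119/4 = $29.75 ≤ P, so producing beats shutting down (which would give -$106).

Q = 4; profit = -$9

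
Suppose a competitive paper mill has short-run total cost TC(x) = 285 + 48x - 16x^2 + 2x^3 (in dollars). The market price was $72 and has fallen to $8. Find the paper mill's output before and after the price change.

Output falls from 6 to 0 (the firm shuts down)

AVC = 48 - 16x + 2x^2, minimized at x = 4 where min AVC = $16. MC = 48 - 32x + 6x^2.
With P = $72 above the shutdown price, P = MC gives x = 6.
At P = $8 < min AVC = $16, price no longer covers variable cost at any output, so the firm shuts down: x = 0.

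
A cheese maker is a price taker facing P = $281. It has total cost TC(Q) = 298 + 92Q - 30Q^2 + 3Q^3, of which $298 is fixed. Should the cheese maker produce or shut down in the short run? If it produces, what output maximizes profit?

Variable cost is VC = 92Q - 30Q^2 + 3Q^3, so AVC = VC/Q = 92 - 30Q + 3Q^2 and MC = dTC/dQ = 92 - 60Q + 9Q^2.
AVC is minimized where dAVC/dQ = -30 + 6Q = 0, at Q = 5; min AVC = 92 - 30·5 + 3·5^2 = $17.
P = $281 exceeds min AVC = $17, so the firm stays open.
Solving P = MC: -189 - 60Q + 9Q^2 = 0 ⇒ Q = -7/3 or 9. On the upward-sloping branch, Q* = 9.
Check: AVC at Q = 9 is $65 ≤ P, so revenue covers variable cost.
Profit = P·Q − TC = 281·9 − 883 = $1646.

Produce at Q = 9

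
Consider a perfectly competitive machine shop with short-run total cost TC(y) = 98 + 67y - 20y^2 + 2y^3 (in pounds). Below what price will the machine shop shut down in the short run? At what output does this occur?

The shutdown price is the minimum of AVC. VC = 67y - 20y^2 + 2y^3, so AVC = 67 - 20y + 2y^2.
At the minimum of AVC, MC = AVC. MC = 67 - 40y + 6y^2; setting MC = AVC gives 4y^2 - 20y = 0, so y = 5. min AVC = 17.
So the shutdown price is £17.

£17 per unit, at y = 5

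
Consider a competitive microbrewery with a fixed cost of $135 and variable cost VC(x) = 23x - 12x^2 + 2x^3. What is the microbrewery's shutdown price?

The shutdown price is the minimum of AVC. VC = 23x - 12x^2 + 2x^3, so AVC = 23 - 12x + 2x^2.
At the minimum of AVC, MC = AVC. MC = 23 - 24x + 6x^2; setting MC = AVC gives 4x^2 - 12x = 0, so x = 3. min AVC = 5.
The firm shuts down for any P below $5.

$5 per unit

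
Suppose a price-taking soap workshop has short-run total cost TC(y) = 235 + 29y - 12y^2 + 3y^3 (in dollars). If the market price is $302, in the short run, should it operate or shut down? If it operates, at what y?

Variable cost is VC = 29y - 12y^2 + 3y^3, so AVC = VC/y = 29 - 12y + 3y^2 and MC = dTC/dy = 29 - 24y + 9y^2.
The AVC parabola has its vertex at y = 12/6 = 2, where AVC = 29 - 12·2 + 3·2^2 = $17.
P = $302 exceeds min AVC = $17, so the firm stays open.
P = MC gives -273 - 24y + 9y^2 = 0, with roots -13/3 and 7. Take the larger (rising MC): y* = 7.
Check: AVC at y = 7 is $92 ≤ P, so revenue covers variable cost.
Profit = P·y − TC = 302·7 − 879 = $1235.

Produce at y = 7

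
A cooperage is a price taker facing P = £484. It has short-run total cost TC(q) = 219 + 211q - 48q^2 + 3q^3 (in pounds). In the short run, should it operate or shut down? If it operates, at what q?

Variable cost is VC = 211q - 48q^2 + 3q^3, so AVC = VC/q = 211 - 48q + 3q^2 and MC = dTC/dq = 211 - 96q + 9q^2.
The AVC parabola has its vertex at q = 48/6 = 8, where AVC = 211 - 48·8 + 3·8^2 = £19.
Because £484 ≥ £19, revenue can cover variable cost; the firm operates.
Set P = MC: 484 = 211 - 96q + 9q^2 → -273 - 96q + 9q^2 = 0. The roots are q = -7/3 and q = 13; the profit-maximizing output is on the rising part of MC, so q* = 13.
Check: AVC at q = 13 is £94 ≤ P, so revenue covers variable cost.
Profit = P·q − TC = 484·13 − 1441 = £4851.

Produce at q = 13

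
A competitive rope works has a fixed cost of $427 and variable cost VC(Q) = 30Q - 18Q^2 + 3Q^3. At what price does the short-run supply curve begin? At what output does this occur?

$3 per unit, at Q = 3

The shutdown price is the minimum of AVC. VC = 30Q - 18Q^2 + 3Q^3, so AVC = 30 - 18Q + 3Q^2.
dAVC/dQ = -18 + 6Q = 0 gives Q = 3. min AVC = 30 - 18·3 + 3·3^2 = 3.
For P < $3 the firm produces nothing.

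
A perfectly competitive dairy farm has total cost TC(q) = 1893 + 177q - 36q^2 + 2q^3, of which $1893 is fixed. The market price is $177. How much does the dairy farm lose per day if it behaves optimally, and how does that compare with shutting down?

AVC = 177 - 36q + 2q^2 has its minimum $15 at q = 9; price $177 clears that bar, so the firm operates.
MC = 177 - 72q + 6q^2. Setting P = MC and taking the root on the rising branch gives q* = 12.
TR = 177·12 = 2124. TC = 1893 + 396 = 2289. Profit = 2124 − 2289 = -$165.
That loss of $165 beats the $1893 the firm would lose by shutting down; producing recovers $1728 of fixed cost.

Profit = -$165 at q = 12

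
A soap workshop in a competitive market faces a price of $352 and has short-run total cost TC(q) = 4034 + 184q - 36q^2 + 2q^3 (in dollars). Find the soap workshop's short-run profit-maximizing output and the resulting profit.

Profit = -$114 at q = 14

AVC = 184 - 36q + 2q^2; min AVC = $22 at q = 9. Since P = $352 ≥ min AVC, the firm produces.
MC = 184 - 72q + 6q^2. Setting P = MC and taking the root on the rising branch gives q* = 14.
TR = 352·14 = 4928. TC = 4034 + 1008 = 5042. Profit = 4928 − 5042 = -$114.
Shutting down would mean losing the fixed cost of $4034, so operating at a loss of $114 is better by $3920.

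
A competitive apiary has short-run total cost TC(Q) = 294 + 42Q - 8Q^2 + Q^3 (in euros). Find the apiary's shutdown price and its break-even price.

Shutdown price = min AVC. AVC = 42 - 8Q + Q^2, with vertex at Q = 4 and minimum €26.
ATC = 294/Q + 42 - 8Q + Q^2. Setting dATC/dQ = −294/Q^2 − 8 + 2Q = 0 gives Q = 7 (since 2·7^3 − 8·7^2 = 294).
min ATC = 294/7 + 42 − 8·7 + 7^2 = €77. That is the break-even price.
For €26 ≤ P < €77 the firm produces at a loss; below €26 it shuts down.

Shutdown price = €26; break-even price = €77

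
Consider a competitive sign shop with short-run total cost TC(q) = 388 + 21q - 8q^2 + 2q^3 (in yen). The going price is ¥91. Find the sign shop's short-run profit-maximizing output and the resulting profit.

Profit = -¥88 at q = 5

AVC = 21 - 8q + 2q^2; min AVC = ¥13 at q = 2. Since P = ¥91 ≥ min AVC, the firm produces.
MC = 21 - 16q + 6q^2. Setting P = MC and taking the root on the rising branch gives q* = 5.
TR = 91·5 = 455. TC = 388 + 155 = 543. Profit = 455 − 543 = -¥88.
By producing, the firm covers all variable cost plus ¥300 of fixed cost; shutting down would lose the full ¥388.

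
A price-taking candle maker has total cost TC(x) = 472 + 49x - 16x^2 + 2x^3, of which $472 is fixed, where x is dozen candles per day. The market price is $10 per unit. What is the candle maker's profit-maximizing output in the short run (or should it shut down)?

Strip out fixed cost: VC = 49x - 16x^2 + 2x^3. Then AVC = 49 - 16x + 2x^2 and MC = 49 - 32x + 6x^2.
The AVC parabola has its vertex at x = 16/4 = 4, where AVC = 49 - 16·4 + 2·4^2 = $17.
Since P = $10 < min AVC = $17, price fails to cover variable cost at any output.
Best response: produce nothing and absorb the $472 fixed cost.

Shut down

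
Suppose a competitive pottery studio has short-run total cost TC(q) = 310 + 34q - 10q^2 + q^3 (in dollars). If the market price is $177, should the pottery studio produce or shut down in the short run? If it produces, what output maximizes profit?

Produce at q = 11

Variable cost is VC = 34q - 10q^2 + q^3, so AVC = VC/q = 34 - 10q + q^2 and MC = dTC/dq = 34 - 20q + 3q^2.
The AVC parabola has its vertex at q = 10/2 = 5, where AVC = 34 - 10·5 + 5^2 = $9.
P = $177 exceeds min AVC = $9, so the firm stays open.
Solving P = MC: -143 - 20q + 3q^2 = 0 ⇒ q = -13/3 or 11. On the upward-sloping branch, q* = 11.
Check: AVC at q = 11 is $45 ≤ P, so revenue covers variable cost.
Profit = P·q − TC = 177·11 − 805 = $1142.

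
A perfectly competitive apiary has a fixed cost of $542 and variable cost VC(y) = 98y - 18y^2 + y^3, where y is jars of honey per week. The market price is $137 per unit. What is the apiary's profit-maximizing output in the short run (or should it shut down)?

From TC, MC = TC'(y) = 98 - 36y + 3y^2 and AVC = VC/y = 98 - 18y + y^2.
AVC hits its minimum where MC = AVC, at y = 9, giving min AVC = 98 - 18·9 + 9^2 = $17.
Because $137 ≥ $17, revenue can cover variable cost; the firm operates.
P = MC gives -39 - 36y + 3y^2 = 0, with roots -1 and 13. Take the larger (rising MC): y* = 13.
Check: AVC at y = 13 is $33 ≤ P, so revenue covers variable cost.
Profit = P·y − TC = 137·13 − 971 = $810.

Produce at y = 13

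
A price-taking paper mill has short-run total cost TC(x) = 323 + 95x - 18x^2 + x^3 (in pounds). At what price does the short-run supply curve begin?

The shutdown price is the minimum of AVC. VC = 95x - 18x^2 + x^3, so AVC = 95 - 18x + x^2.
At the minimum of AVC, MC = AVC. MC = 95 - 36x + 3x^2; setting MC = AVC gives 2x^2 - 18x = 0, so x = 9. min AVC = 14.
The firm shuts down for any P below £14.

£14 per unit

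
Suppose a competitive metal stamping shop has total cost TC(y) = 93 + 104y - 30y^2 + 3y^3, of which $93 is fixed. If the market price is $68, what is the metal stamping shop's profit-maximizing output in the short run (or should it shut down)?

From TC, MC = TC'(y) = 104 - 60y + 9y^2 and AVC = VC/y = 104 - 30y + 3y^2.
AVC is minimized where dAVC/dy = -30 + 6y = 0, at y = 5; min AVC = 104 - 30·5 + 3·5^2 = $29.
P = $68 exceeds min AVC = $29, so the firm stays open.
P = MC gives 36 - 60y + 9y^2 = 0, with roots 2/3 and 6. Take the larger (rising MC): y* = 6.
Check: AVC at y = 6 is $32 ≤ P, so revenue covers variable cost.
Profit = P·y − TC = 68·6 − 285 = $123.

Produce at y = 6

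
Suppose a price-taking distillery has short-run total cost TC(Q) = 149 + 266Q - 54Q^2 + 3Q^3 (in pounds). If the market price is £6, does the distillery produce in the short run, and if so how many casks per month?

Variable cost is VC = 266Q - 54Q^2 + 3Q^3, so AVC = VC/Q = 266 - 54Q + 3Q^2 and MC = dTC/dQ = 266 - 108Q + 9Q^2.
The AVC parabola has its vertex at Q = 54/6 = 9, where AVC = 266 - 54·9 + 3·9^2 = £23.
With P < min AVC (£6 < £23), every unit sold adds to the loss.
The firm minimizes its loss by shutting down and losing only its fixed cost of £149.

Shut down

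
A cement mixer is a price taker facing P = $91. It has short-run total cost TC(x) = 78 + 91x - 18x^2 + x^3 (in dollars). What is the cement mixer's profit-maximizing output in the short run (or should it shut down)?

Produce at x = 12

Strip out fixed cost: VC = 91x - 18x^2 + x^3. Then AVC = 91 - 18x + x^2 and MC = 91 - 36x + 3x^2.
The AVC parabola has its vertex at x = 18/2 = 9, where AVC = 91 - 18·9 + 9^2 = $10.
Because $91 ≥ $10, revenue can cover variable cost; the firm operates.
Solving P = MC: -36x + 3x^2 = 0 ⇒ x = 0 or 12. On the upward-sloping branch, x* = 12.
Check: AVC at x = 12 is $19 ≤ P, so revenue covers variable cost.
Profit = P·x − TC = 91·12 − 306 = $786.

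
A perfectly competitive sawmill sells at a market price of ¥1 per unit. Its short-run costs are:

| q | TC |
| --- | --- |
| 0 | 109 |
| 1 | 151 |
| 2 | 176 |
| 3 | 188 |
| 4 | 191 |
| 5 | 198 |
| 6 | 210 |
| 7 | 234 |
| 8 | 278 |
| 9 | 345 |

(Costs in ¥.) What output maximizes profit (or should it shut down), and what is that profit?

q = 0 (shut down); profit = -¥109

Compute π = P·q − TC at each output: q=0: -109; q=1: -150; q=2: -174; q=3: -185; q=4: -187; q=5: -193; q=6: -204; q=7: -227; q=8: -270; q=9: -336.
Profit is highest at q = 0. Equivalently, the lowest AVC in the table is 101/6 ≈ ¥16.83 at q = 6, and P = ¥1 falls below it — price never covers variable cost, so the firm shuts down and loses only its fixed cost.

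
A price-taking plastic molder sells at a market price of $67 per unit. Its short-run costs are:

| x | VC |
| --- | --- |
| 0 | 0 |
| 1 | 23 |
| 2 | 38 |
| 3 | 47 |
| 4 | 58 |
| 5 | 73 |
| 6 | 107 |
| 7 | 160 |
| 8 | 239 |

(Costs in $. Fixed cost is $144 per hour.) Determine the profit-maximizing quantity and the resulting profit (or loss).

Tabulate TR − TC: x=0: -144; x=1: -100; x=2: -48; x=3: 10; x=4: 66; x=5: 118; x=6: 151; x=7: 165; x=8: 153.
Profit is maximized at x = 7. AVC there is 160/7 = $22.86 ≤ P, so producing beats shutting down (which would give -$144).

x = 7; profit = $165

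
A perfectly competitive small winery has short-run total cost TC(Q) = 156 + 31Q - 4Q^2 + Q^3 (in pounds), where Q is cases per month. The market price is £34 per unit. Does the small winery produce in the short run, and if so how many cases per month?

Produce at Q = 3

Strip out fixed cost: VC = 31Q - 4Q^2 + Q^3. Then AVC = 31 - 4Q + Q^2 and MC = 31 - 8Q + 3Q^2.
The AVC parabola has its vertex at Q = 4/2 = 2, where AVC = 31 - 4·2 + 2^2 = £27.
Because £34 ≥ £27, revenue can cover variable cost; the firm operates.
P = MC gives -3 - 8Q + 3Q^2 = 0, with roots -1/3 and 3. Take the larger (rising MC): Q* = 3.
Check: AVC at Q = 3 is £28 ≤ P, so revenue covers variable cost.
Profit = P·Q − TC = 34·3 − 240 = -£138, a loss, but smaller than the £156 fixed cost the firm would lose by shutting down.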